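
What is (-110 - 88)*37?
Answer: -7326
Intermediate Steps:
(-110 - 88)*37 = -198*37 = -7326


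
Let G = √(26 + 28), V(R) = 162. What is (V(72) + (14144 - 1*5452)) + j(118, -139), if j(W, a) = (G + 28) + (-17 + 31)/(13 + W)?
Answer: 1163556/131 + 3*√6 ≈ 8889.5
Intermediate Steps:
G = 3*√6 (G = √54 = 3*√6 ≈ 7.3485)
j(W, a) = 28 + 3*√6 + 14/(13 + W) (j(W, a) = (3*√6 + 28) + (-17 + 31)/(13 + W) = (28 + 3*√6) + 14/(13 + W) = 28 + 3*√6 + 14/(13 + W))
(V(72) + (14144 - 1*5452)) + j(118, -139) = (162 + (14144 - 1*5452)) + (378 + 28*118 + 39*√6 + 3*118*√6)/(13 + 118) = (162 + (14144 - 5452)) + (378 + 3304 + 39*√6 + 354*√6)/131 = (162 + 8692) + (3682 + 393*√6)/131 = 8854 + (3682/131 + 3*√6) = 1163556/131 + 3*√6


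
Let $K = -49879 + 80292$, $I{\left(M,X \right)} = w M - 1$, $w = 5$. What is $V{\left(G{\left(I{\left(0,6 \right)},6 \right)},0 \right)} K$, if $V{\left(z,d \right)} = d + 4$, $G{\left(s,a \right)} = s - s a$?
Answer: $121652$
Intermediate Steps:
$I{\left(M,X \right)} = -1 + 5 M$ ($I{\left(M,X \right)} = 5 M - 1 = -1 + 5 M$)
$G{\left(s,a \right)} = s - a s$
$K = 30413$
$V{\left(z,d \right)} = 4 + d$
$V{\left(G{\left(I{\left(0,6 \right)},6 \right)},0 \right)} K = \left(4 + 0\right) 30413 = 4 \cdot 30413 = 121652$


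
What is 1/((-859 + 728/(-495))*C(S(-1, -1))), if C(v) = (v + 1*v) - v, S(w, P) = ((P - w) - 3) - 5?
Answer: 495/3407464 ≈ 0.00014527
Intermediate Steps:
S(w, P) = -8 + P - w (S(w, P) = (-3 + P - w) - 5 = -8 + P - w)
C(v) = v (C(v) = (v + v) - v = 2*v - v = v)
1/((-859 + 728/(-495))*C(S(-1, -1))) = 1/((-859 + 728/(-495))*(-8 - 1 - 1*(-1))) = 1/((-859 + 728*(-1/495))*(-8 - 1 + 1)) = 1/(-859 - 728/495*(-8)) = -1/8/(-425933/495) = -495/425933*(-1/8) = 495/3407464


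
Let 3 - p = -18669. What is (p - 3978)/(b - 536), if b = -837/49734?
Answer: -27066348/987343 ≈ -27.413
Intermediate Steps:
b = -31/1842 (b = -837*1/49734 = -31/1842 ≈ -0.016830)
p = 18672 (p = 3 - 1*(-18669) = 3 + 18669 = 18672)
(p - 3978)/(b - 536) = (18672 - 3978)/(-31/1842 - 536) = 14694/(-987343/1842) = 14694*(-1842/987343) = -27066348/987343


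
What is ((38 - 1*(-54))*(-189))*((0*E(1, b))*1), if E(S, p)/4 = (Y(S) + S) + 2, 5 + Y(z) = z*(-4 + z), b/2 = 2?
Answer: 0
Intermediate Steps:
b = 4 (b = 2*2 = 4)
Y(z) = -5 + z*(-4 + z)
E(S, p) = -12 - 12*S + 4*S² (E(S, p) = 4*(((-5 + S² - 4*S) + S) + 2) = 4*((-5 + S² - 3*S) + 2) = 4*(-3 + S² - 3*S) = -12 - 12*S + 4*S²)
((38 - 1*(-54))*(-189))*((0*E(1, b))*1) = ((38 - 1*(-54))*(-189))*((0*(-12 - 12*1 + 4*1²))*1) = ((38 + 54)*(-189))*((0*(-12 - 12 + 4*1))*1) = (92*(-189))*((0*(-12 - 12 + 4))*1) = -17388*0*(-20) = -0 = -17388*0 = 0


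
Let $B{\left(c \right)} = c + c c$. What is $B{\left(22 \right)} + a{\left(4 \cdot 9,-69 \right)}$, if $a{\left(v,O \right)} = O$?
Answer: $437$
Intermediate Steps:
$B{\left(c \right)} = c + c^{2}$
$B{\left(22 \right)} + a{\left(4 \cdot 9,-69 \right)} = 22 \left(1 + 22\right) - 69 = 22 \cdot 23 - 69 = 506 - 69 = 437$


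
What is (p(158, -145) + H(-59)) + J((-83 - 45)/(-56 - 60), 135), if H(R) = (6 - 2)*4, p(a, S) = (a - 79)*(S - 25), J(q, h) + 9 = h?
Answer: -13288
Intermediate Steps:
J(q, h) = -9 + h
p(a, S) = (-79 + a)*(-25 + S)
H(R) = 16 (H(R) = 4*4 = 16)
(p(158, -145) + H(-59)) + J((-83 - 45)/(-56 - 60), 135) = ((1975 - 79*(-145) - 25*158 - 145*158) + 16) + (-9 + 135) = ((1975 + 11455 - 3950 - 22910) + 16) + 126 = (-13430 + 16) + 126 = -13414 + 126 = -13288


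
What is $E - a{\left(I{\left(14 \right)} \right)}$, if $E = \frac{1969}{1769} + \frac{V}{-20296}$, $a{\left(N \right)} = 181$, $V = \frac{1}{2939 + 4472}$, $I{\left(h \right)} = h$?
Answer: $- \frac{47864633614089}{266081757464} \approx -179.89$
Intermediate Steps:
$V = \frac{1}{7411} \approx 0.00013493$
$E = \frac{296164486895}{266081757464}$ ($E = \frac{1969}{1769} + \frac{1}{7411 \left(-20296\right)} = 1969 \cdot \frac{1}{1769} + \frac{1}{7411} \left(- \frac{1}{20296}\right) = \frac{1969}{1769} - \frac{1}{150413656} = \frac{296164486895}{266081757464} \approx 1.1131$)
$E - a{\left(I{\left(14 \right)} \right)} = \frac{296164486895}{266081757464} - 181 = - \frac{47864633614089}{266081757464}$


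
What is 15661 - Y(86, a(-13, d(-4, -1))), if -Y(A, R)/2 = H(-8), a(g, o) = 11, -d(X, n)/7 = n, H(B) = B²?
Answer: 15789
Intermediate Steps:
d(X, n) = -7*n
Y(A, R) = -128 (Y(A, R) = -2*(-8)² = -2*64 = -128)
15661 - Y(86, a(-13, d(-4, -1))) = 15661 - 1*(-128) = 15661 + 128 = 15789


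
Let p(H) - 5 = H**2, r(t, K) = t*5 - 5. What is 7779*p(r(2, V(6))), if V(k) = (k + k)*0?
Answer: 233370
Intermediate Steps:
V(k) = 0 (V(k) = (2*k)*0 = 0)
r(t, K) = -5 + 5*t (r(t, K) = 5*t - 5 = -5 + 5*t)
p(H) = 5 + H**2
7779*p(r(2, V(6))) = 7779*(5 + (-5 + 5*2)**2) = 7779*(5 + (-5 + 10)**2) = 7779*(5 + 5**2) = 7779*(5 + 25) = 7779*30 = 233370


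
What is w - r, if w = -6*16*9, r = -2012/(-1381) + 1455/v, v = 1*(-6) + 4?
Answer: -381037/2762 ≈ -137.96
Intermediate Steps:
v = -2 (v = -6 + 4 = -2)
r = -2005331/2762 (r = -2012/(-1381) + 1455/(-2) = -2012*(-1/1381) + 1455*(-½) = 2012/1381 - 1455/2 = -2005331/2762 ≈ -726.04)
w = -864 (w = -96*9 = -864)
w - r = -864 - 1*(-2005331/2762) = -864 + 2005331/2762 = -381037/2762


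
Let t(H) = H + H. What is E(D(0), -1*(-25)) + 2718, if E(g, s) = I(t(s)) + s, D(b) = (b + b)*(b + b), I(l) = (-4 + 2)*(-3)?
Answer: 2749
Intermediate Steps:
t(H) = 2*H
I(l) = 6 (I(l) = -2*(-3) = 6)
D(b) = 4*b**2 (D(b) = (2*b)*(2*b) = 4*b**2)
E(g, s) = 6 + s
E(D(0), -1*(-25)) + 2718 = (6 - 1*(-25)) + 2718 = (6 + 25) + 2718 = 31 + 2718 = 2749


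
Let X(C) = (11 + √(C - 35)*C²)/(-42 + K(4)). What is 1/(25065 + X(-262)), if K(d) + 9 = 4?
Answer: 13842017/696812822632 + 2419701*I*√33/696812822632 ≈ 1.9865e-5 + 1.9948e-5*I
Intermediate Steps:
K(d) = -5 (K(d) = -9 + 4 = -5)
X(C) = -11/47 - C²*√(-35 + C)/47 (X(C) = (11 + √(C - 35)*C²)/(-42 - 5) = (11 + √(-35 + C)*C²)/(-47) = (11 + C²*√(-35 + C))*(-1/47) = -11/47 - C²*√(-35 + C)/47)
1/(25065 + X(-262)) = 1/(25065 + (-11/47 - 1/47*(-262)²*√(-35 - 262))) = 1/(25065 + (-11/47 - 1/47*68644*√(-297))) = 1/(25065 + (-11/47 - 1/47*68644*3*I*√33)) = 1/(25065 + (-11/47 - 205932*I*√33/47)) = 1/(1178044/47 - 205932*I*√33/47)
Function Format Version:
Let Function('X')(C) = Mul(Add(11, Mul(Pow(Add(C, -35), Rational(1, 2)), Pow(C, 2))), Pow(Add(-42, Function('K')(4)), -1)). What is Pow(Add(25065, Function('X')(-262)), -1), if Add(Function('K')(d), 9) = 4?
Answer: Add(Rational(13842017, 696812822632), Mul(Rational(2419701, 696812822632), I, Pow(33, Rational(1, 2)))) ≈ Add(1.9865e-5, Mul(1.9948e-5, I))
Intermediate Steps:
Function('K')(d) = -5 (Function('K')(d) = Add(-9, 4) = -5)
Function('X')(C) = Add(Rational(-11, 47), Mul(Rational(-1, 47), Pow(C, 2), Pow(Add(-35, C), Rational(1, 2)))) (Function('X')(C) = Mul(Add(11, Mul(Pow(Add(C, -35), Rational(1, 2)), Pow(C, 2))), Pow(Add(-42, -5), -1)) = Mul(Add(11, Mul(Pow(Add(-35, C), Rational(1, 2)), Pow(C, 2))), Pow(-47, -1)) = Mul(Add(11, Mul(Pow(C, 2), Pow(Add(-35, C), Rational(1, 2)))), Rational(-1, 47)) = Add(Rational(-11, 47), Mul(Rational(-1, 47), Pow(C, 2), Pow(Add(-35, C), Rational(1, 2)))))
Pow(Add(25065, Function('X')(-262)), -1) = Pow(Add(25065, Add(Rational(-11, 47), Mul(Rational(-1, 47), Pow(-262, 2), Pow(Add(-35, -262), Rational(1, 2))))), -1) = Pow(Add(25065, Add(Rational(-11, 47), Mul(Rational(-1, 47), 68644, Pow(-297, Rational(1, 2))))), -1) = Pow(Add(25065, Add(Rational(-11, 47), Mul(Rational(-1, 47), 68644, Mul(3, I, Pow(33, Rational(1, 2)))))), -1) = Pow(Add(25065, Add(Rational(-11, 47), Mul(Rational(-205932, 47), I, Pow(33, Rational(1, 2))))), -1) = Pow(Add(Rational(1178044, 47), Mul(Rational(-205932, 47), I, Pow(33, Rational(1, 2)))), -1)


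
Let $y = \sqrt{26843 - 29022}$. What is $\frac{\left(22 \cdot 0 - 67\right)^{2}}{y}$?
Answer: $- \frac{4489 i \sqrt{2179}}{2179} \approx - 96.166 i$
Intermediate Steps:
$y = i \sqrt{2179}$ ($y = \sqrt{-2179} = i \sqrt{2179} \approx 46.68 i$)
$\frac{\left(22 \cdot 0 - 67\right)^{2}}{y} = \frac{\left(22 \cdot 0 - 67\right)^{2}}{i \sqrt{2179}} = \left(0 - 67\right)^{2} \left(- \frac{i \sqrt{2179}}{2179}\right) = \left(-67\right)^{2} \left(- \frac{i \sqrt{2179}}{2179}\right) = 4489 \left(- \frac{i \sqrt{2179}}{2179}\right) = - \frac{4489 i \sqrt{2179}}{2179}$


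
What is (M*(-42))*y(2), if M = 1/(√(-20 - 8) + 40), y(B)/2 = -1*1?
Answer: 840/407 - 42*I*√7/407 ≈ 2.0639 - 0.27303*I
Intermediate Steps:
y(B) = -2 (y(B) = 2*(-1*1) = 2*(-1) = -2)
M = 1/(40 + 2*I*√7) (M = 1/(√(-28) + 40) = 1/(2*I*√7 + 40) = 1/(40 + 2*I*√7) ≈ 0.02457 - 0.0032503*I)
(M*(-42))*y(2) = ((10/407 - I*√7/814)*(-42))*(-2) = (-420/407 + 21*I*√7/407)*(-2) = 840/407 - 42*I*√7/407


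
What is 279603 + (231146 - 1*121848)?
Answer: 388901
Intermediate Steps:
279603 + (231146 - 1*121848) = 279603 + (231146 - 121848) = 279603 + 109298 = 388901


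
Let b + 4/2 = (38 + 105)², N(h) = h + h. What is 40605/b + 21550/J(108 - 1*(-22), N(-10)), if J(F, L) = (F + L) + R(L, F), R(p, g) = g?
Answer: 45037805/490728 ≈ 91.778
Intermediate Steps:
N(h) = 2*h
J(F, L) = L + 2*F (J(F, L) = (F + L) + F = L + 2*F)
b = 20447 (b = -2 + (38 + 105)² = -2 + 143² = -2 + 20449 = 20447)
40605/b + 21550/J(108 - 1*(-22), N(-10)) = 40605/20447 + 21550/(2*(-10) + 2*(108 - 1*(-22))) = 40605*(1/20447) + 21550/(-20 + 2*(108 + 22)) = 40605/20447 + 21550/(-20 + 2*130) = 40605/20447 + 21550/(-20 + 260) = 40605/20447 + 21550/240 = 40605/20447 + 21550*(1/240) = 40605/20447 + 2155/24 = 45037805/490728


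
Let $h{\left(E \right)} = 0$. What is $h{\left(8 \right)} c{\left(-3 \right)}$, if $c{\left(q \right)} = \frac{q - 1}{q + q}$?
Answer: $0$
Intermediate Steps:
$c{\left(q \right)} = \frac{-1 + q}{2 q}$
$h{\left(8 \right)} c{\left(-3 \right)} = 0 \frac{-1 - 3}{2 \left(-3\right)} = 0 \cdot \frac{1}{2} \left(- \frac{1}{3}\right) \left(-4\right) = 0 \cdot \frac{2}{3} = 0$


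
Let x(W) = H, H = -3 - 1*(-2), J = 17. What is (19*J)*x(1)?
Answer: -323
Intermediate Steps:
H = -1 (H = -3 + 2 = -1)
x(W) = -1
(19*J)*x(1) = (19*17)*(-1) = 323*(-1) = -323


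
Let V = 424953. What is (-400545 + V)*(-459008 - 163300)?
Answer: -15189293664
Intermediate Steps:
(-400545 + V)*(-459008 - 163300) = (-400545 + 424953)*(-459008 - 163300) = 24408*(-622308) = -15189293664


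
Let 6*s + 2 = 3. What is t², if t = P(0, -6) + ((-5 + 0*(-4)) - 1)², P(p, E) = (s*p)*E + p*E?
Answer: 1296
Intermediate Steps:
s = ⅙ (s = -⅓ + (⅙)*3 = -⅓ + ½ = ⅙ ≈ 0.16667)
P(p, E) = 7*E*p/6 (P(p, E) = (p/6)*E + p*E = E*p/6 + E*p = 7*E*p/6)
t = 36 (t = (7/6)*(-6)*0 + ((-5 + 0*(-4)) - 1)² = 0 + ((-5 + 0) - 1)² = 0 + (-5 - 1)² = 0 + (-6)² = 0 + 36 = 36)
t² = 36² = 1296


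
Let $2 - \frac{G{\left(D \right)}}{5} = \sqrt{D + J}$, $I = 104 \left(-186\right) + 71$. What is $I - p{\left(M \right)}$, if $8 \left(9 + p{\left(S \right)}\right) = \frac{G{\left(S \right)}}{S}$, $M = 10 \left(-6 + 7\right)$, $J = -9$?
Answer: $- \frac{308225}{16} \approx -19264.0$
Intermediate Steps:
$I = -19273$ ($I = -19344 + 71 = -19273$)
$G{\left(D \right)} = 10 - 5 \sqrt{-9 + D}$ ($G{\left(D \right)} = 10 - 5 \sqrt{D - 9} = 10 - 5 \sqrt{-9 + D}$)
$M = 10$ ($M = 10 \cdot 1 = 10$)
$p{\left(S \right)} = -9 + \frac{10 - 5 \sqrt{-9 + S}}{8 S}$ ($p{\left(S \right)} = -9 + \frac{\left(10 - 5 \sqrt{-9 + S}\right) \frac{1}{S}}{8} = -9 + \frac{\frac{1}{S} \left(10 - 5 \sqrt{-9 + S}\right)}{8} = -9 + \frac{10 - 5 \sqrt{-9 + S}}{8 S}$)
$I - p{\left(M \right)} = -19273 - \frac{10 - 720 - 5 \sqrt{-9 + 10}}{8 \cdot 10} = -19273 - \frac{1}{8} \cdot \frac{1}{10} \left(10 - 720 - 5 \sqrt{1}\right) = -19273 - \frac{1}{8} \cdot \frac{1}{10} \left(10 - 720 - 5\right) = -19273 - \frac{1}{8} \cdot \frac{1}{10} \left(-715\right) = -19273 - - \frac{143}{16} = -19273 + \frac{143}{16} = - \frac{308225}{16}$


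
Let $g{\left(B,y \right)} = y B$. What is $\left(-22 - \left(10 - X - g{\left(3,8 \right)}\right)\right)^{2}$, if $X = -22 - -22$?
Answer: $64$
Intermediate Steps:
$g{\left(B,y \right)} = B y$
$X = 0$ ($X = -22 + 22 = 0$)
$\left(-22 - \left(10 - X - g{\left(3,8 \right)}\right)\right)^{2} = \left(-22 + \left(\left(3 \cdot 8 + 0\right) - 10\right)\right)^{2} = \left(-22 + \left(\left(24 + 0\right) - 10\right)\right)^{2} = \left(-22 + \left(24 - 10\right)\right)^{2} = \left(-22 + 14\right)^{2} = \left(-8\right)^{2} = 64$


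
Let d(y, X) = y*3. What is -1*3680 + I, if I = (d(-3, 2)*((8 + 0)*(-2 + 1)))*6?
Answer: -3248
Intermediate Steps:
d(y, X) = 3*y
I = 432 (I = ((3*(-3))*((8 + 0)*(-2 + 1)))*6 = -72*(-1)*6 = -9*(-8)*6 = 72*6 = 432)
-1*3680 + I = -1*3680 + 432 = -3680 + 432 = -3248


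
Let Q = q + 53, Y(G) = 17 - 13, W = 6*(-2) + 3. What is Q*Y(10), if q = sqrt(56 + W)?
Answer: 212 + 4*sqrt(47) ≈ 239.42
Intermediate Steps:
W = -9 (W = -12 + 3 = -9)
q = sqrt(47) (q = sqrt(56 - 9) = sqrt(47) ≈ 6.8557)
Y(G) = 4
Q = 53 + sqrt(47) (Q = sqrt(47) + 53 = 53 + sqrt(47) ≈ 59.856)
Q*Y(10) = (53 + sqrt(47))*4 = 212 + 4*sqrt(47)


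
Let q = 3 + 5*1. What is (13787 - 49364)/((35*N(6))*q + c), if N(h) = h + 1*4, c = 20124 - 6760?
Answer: -3953/1796 ≈ -2.2010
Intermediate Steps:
q = 8 (q = 3 + 5 = 8)
c = 13364
N(h) = 4 + h (N(h) = h + 4 = 4 + h)
(13787 - 49364)/((35*N(6))*q + c) = (13787 - 49364)/((35*(4 + 6))*8 + 13364) = -35577/((35*10)*8 + 13364) = -35577/(350*8 + 13364) = -35577/(2800 + 13364) = -35577/16164 = -35577*1/16164 = -3953/1796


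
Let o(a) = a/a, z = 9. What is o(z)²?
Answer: 1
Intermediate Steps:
o(a) = 1
o(z)² = 1² = 1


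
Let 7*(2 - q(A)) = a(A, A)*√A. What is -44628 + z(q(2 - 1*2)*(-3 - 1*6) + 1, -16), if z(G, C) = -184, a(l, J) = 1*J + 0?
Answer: -44812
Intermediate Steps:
a(l, J) = J (a(l, J) = J + 0 = J)
q(A) = 2 - A^(3/2)/7 (q(A) = 2 - A*√A/7 = 2 - A^(3/2)/7)
-44628 + z(q(2 - 1*2)*(-3 - 1*6) + 1, -16) = -44628 - 184 = -44812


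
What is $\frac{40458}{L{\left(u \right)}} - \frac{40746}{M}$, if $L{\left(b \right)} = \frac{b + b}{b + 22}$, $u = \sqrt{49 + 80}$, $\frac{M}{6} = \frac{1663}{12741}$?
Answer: $- \frac{52883304}{1663} + \frac{148346 \sqrt{129}}{43} \approx 7383.5$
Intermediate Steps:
$M = \frac{3326}{4247}$ ($M = 6 \cdot \frac{1663}{12741} = \frac{3326}{4247} \approx 0.78314$)
$u = \sqrt{129} \approx 11.358$
$L{\left(b \right)} = \frac{2 b}{22 + b}$
$\frac{40458}{L{\left(u \right)}} - \frac{40746}{M} = \frac{40458}{2 \sqrt{129} \frac{1}{22 + \sqrt{129}}} - \frac{40746}{\frac{3326}{4247}} = 40458 \frac{\sqrt{129} \left(22 + \sqrt{129}\right)}{258} - \frac{86524131}{1663} = \frac{6743 \sqrt{129} \left(22 + \sqrt{129}\right)}{43} - \frac{86524131}{1663} = - \frac{86524131}{1663} + \frac{6743 \sqrt{129} \left(22 + \sqrt{129}\right)}{43}$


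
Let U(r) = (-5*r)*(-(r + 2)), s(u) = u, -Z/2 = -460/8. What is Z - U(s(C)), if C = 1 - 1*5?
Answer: 75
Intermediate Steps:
Z = 115 (Z = -(-920)/8 = -2*(-115/2) = 115)
C = -4 (C = 1 - 5 = -4)
U(r) = -5*r*(-2 - r) (U(r) = (-5*r)*(-(2 + r)) = (-5*r)*(-2 - r) = -5*r*(-2 - r))
Z - U(s(C)) = 115 - 5*(-4)*(2 - 4) = 115 - 5*(-4)*(-2) = 115 - 1*40 = 115 - 40 = 75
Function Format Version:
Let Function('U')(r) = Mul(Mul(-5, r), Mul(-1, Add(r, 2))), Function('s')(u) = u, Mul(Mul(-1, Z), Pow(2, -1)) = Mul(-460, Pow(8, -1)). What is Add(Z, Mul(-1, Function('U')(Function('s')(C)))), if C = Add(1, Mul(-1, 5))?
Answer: 75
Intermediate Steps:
Z = 115 (Z = Mul(-2, Mul(-460, Pow(8, -1))) = Mul(-2, Mul(-460, Rational(1, 8))) = Mul(-2, Rational(-115, 2)) = 115)
C = -4 (C = Add(1, -5) = -4)
Function('U')(r) = Mul(-5, r, Add(-2, Mul(-1, r))) (Function('U')(r) = Mul(Mul(-5, r), Mul(-1, Add(2, r))) = Mul(Mul(-5, r), Add(-2, Mul(-1, r))) = Mul(-5, r, Add(-2, Mul(-1, r))))
Add(Z, Mul(-1, Function('U')(Function('s')(C)))) = Add(115, Mul(-1, Mul(5, -4, Add(2, -4)))) = Add(115, Mul(-1, Mul(5, -4, -2))) = Add(115, Mul(-1, 40)) = Add(115, -40) = 75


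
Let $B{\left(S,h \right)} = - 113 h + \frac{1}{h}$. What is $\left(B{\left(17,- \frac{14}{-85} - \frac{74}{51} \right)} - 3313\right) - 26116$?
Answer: $- \frac{2449349593}{83640} \approx -29284.0$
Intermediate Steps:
$B{\left(S,h \right)} = \frac{1}{h} - 113 h$
$\left(B{\left(17,- \frac{14}{-85} - \frac{74}{51} \right)} - 3313\right) - 26116 = \left(\left(\frac{1}{- \frac{14}{-85} - \frac{74}{51}} - 113 \left(- \frac{14}{-85} - \frac{74}{51}\right)\right) - 3313\right) - 26116 = \left(\left(\frac{1}{\left(-14\right) \left(- \frac{1}{85}\right) - \frac{74}{51}} - 113 \left(\left(-14\right) \left(- \frac{1}{85}\right) - \frac{74}{51}\right)\right) - 3313\right) - 26116 = \left(\left(\frac{1}{\frac{14}{85} - \frac{74}{51}} - 113 \left(\frac{14}{85} - \frac{74}{51}\right)\right) - 3313\right) - 26116 = \left(\left(\frac{1}{- \frac{328}{255}} - - \frac{37064}{255}\right) - 3313\right) - 26116 = \left(\left(- \frac{255}{328} + \frac{37064}{255}\right) - 3313\right) - 26116 = \left(\frac{12091967}{83640} - 3313\right) - 26116 = - \frac{265007353}{83640} - 26116 = - \frac{2449349593}{83640}$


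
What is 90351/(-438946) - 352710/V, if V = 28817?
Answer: -157424288427/12649106882 ≈ -12.445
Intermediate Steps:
90351/(-438946) - 352710/V = 90351/(-438946) - 352710/28817 = 90351*(-1/438946) - 352710*1/28817 = -90351/438946 - 352710/28817 = -157424288427/12649106882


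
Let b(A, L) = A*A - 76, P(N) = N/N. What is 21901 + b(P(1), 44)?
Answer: 21826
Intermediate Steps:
P(N) = 1
b(A, L) = -76 + A² (b(A, L) = A² - 76 = -76 + A²)
21901 + b(P(1), 44) = 21901 + (-76 + 1²) = 21901 + (-76 + 1) = 21901 - 75 = 21826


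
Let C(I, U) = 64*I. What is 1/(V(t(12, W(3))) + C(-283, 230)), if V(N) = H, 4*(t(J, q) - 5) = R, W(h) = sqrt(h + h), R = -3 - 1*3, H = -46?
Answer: -1/18158 ≈ -5.5072e-5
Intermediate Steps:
R = -6 (R = -3 - 3 = -6)
W(h) = sqrt(2)*sqrt(h) (W(h) = sqrt(2*h) = sqrt(2)*sqrt(h))
t(J, q) = 7/2 (t(J, q) = 5 + (1/4)*(-6) = 5 - 3/2 = 7/2)
V(N) = -46
1/(V(t(12, W(3))) + C(-283, 230)) = 1/(-46 + 64*(-283)) = 1/(-46 - 18112) = 1/(-18158) = -1/18158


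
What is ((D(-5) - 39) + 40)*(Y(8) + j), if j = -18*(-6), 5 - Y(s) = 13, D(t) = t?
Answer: -400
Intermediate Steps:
Y(s) = -8 (Y(s) = 5 - 1*13 = 5 - 13 = -8)
j = 108
((D(-5) - 39) + 40)*(Y(8) + j) = ((-5 - 39) + 40)*(-8 + 108) = (-44 + 40)*100 = -4*100 = -400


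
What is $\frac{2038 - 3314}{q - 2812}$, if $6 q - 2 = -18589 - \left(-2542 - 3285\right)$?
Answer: $\frac{957}{3704} \approx 0.25837$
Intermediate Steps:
$q = - \frac{6380}{3}$ ($q = \frac{1}{3} + \frac{-18589 - \left(-2542 - 3285\right)}{6} = \frac{1}{3} + \frac{-18589 - -5827}{6} = \frac{1}{3} + \frac{-18589 + 5827}{6} = \frac{1}{3} + \frac{1}{6} \left(-12762\right) = \frac{1}{3} - 2127 = - \frac{6380}{3} \approx -2126.7$)
$\frac{2038 - 3314}{q - 2812} = \frac{2038 - 3314}{- \frac{6380}{3} - 2812} = - \frac{1276}{- \frac{14816}{3}} = \left(-1276\right) \left(- \frac{3}{14816}\right) = \frac{957}{3704}$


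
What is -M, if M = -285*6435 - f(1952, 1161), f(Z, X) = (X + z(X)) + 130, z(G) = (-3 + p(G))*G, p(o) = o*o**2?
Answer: 1816892854024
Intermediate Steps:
p(o) = o**3
z(G) = G*(-3 + G**3) (z(G) = (-3 + G**3)*G = G*(-3 + G**3))
f(Z, X) = 130 + X + X*(-3 + X**3) (f(Z, X) = (X + X*(-3 + X**3)) + 130 = 130 + X + X*(-3 + X**3))
M = -1816892854024 (M = -285*6435 - (130 + 1161**4 - 2*1161) = -1833975 - (130 + 1816891022241 - 2322) = -1833975 - 1*1816891020049 = -1833975 - 1816891020049 = -1816892854024)
-M = -1*(-1816892854024) = 1816892854024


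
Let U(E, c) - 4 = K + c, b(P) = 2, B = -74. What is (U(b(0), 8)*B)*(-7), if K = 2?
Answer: 7252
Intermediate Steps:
U(E, c) = 6 + c (U(E, c) = 4 + (2 + c) = 6 + c)
(U(b(0), 8)*B)*(-7) = ((6 + 8)*(-74))*(-7) = (14*(-74))*(-7) = -1036*(-7) = 7252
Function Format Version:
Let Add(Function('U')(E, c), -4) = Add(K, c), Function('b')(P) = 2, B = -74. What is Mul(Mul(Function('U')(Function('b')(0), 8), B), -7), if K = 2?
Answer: 7252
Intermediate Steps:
Function('U')(E, c) = Add(6, c) (Function('U')(E, c) = Add(4, Add(2, c)) = Add(6, c))
Mul(Mul(Function('U')(Function('b')(0), 8), B), -7) = Mul(Mul(Add(6, 8), -74), -7) = Mul(Mul(14, -74), -7) = Mul(-1036, -7) = 7252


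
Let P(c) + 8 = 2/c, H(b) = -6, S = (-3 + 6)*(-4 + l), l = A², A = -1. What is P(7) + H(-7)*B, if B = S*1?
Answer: 324/7 ≈ 46.286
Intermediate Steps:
l = 1 (l = (-1)² = 1)
S = -9 (S = (-3 + 6)*(-4 + 1) = 3*(-3) = -9)
P(c) = -8 + 2/c
B = -9 (B = -9*1 = -9)
P(7) + H(-7)*B = (-8 + 2/7) - 6*(-9) = (-8 + 2*(⅐)) + 54 = (-8 + 2/7) + 54 = -54/7 + 54 = 324/7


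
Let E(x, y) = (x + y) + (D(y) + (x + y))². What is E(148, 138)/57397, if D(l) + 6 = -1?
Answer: 78127/57397 ≈ 1.3612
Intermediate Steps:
D(l) = -7 (D(l) = -6 - 1 = -7)
E(x, y) = x + y + (-7 + x + y)² (E(x, y) = (x + y) + (-7 + (x + y))² = (x + y) + (-7 + x + y)² = x + y + (-7 + x + y)²)
E(148, 138)/57397 = (148 + 138 + (-7 + 148 + 138)²)/57397 = (148 + 138 + 279²)*(1/57397) = (148 + 138 + 77841)*(1/57397) = 78127*(1/57397) = 78127/57397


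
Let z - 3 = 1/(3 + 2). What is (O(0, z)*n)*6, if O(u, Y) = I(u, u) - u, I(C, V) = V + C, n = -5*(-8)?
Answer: 0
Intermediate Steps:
n = 40
I(C, V) = C + V
z = 16/5 (z = 3 + 1/(3 + 2) = 3 + 1/5 = 3 + ⅕ = 16/5 ≈ 3.2000)
O(u, Y) = u (O(u, Y) = (u + u) - u = 2*u - u = u)
(O(0, z)*n)*6 = (0*40)*6 = 0*6 = 0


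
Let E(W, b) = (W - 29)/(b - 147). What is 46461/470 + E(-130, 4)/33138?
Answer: 18347199592/185600415 ≈ 98.853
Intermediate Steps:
E(W, b) = (-29 + W)/(-147 + b)
46461/470 + E(-130, 4)/33138 = 46461/470 + ((-29 - 130)/(-147 + 4))/33138 = 46461*(1/470) + (-159/(-143))*(1/33138) = 46461/470 - 1/143*(-159)*(1/33138) = 46461/470 + (159/143)*(1/33138) = 46461/470 + 53/1579578 = 18347199592/185600415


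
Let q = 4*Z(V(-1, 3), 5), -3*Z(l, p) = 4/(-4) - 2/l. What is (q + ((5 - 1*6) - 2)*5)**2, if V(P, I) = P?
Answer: 2401/9 ≈ 266.78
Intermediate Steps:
Z(l, p) = 1/3 + 2/(3*l) (Z(l, p) = -(4/(-4) - 2/l)/3 = -(4*(-1/4) - 2/l)/3 = -(-1 - 2/l)/3 = 1/3 + 2/(3*l))
q = -4/3 (q = 4*((1/3)*(2 - 1)/(-1)) = 4*((1/3)*(-1)*1) = 4*(-1/3) = -4/3 ≈ -1.3333)
(q + ((5 - 1*6) - 2)*5)**2 = (-4/3 + ((5 - 1*6) - 2)*5)**2 = (-4/3 + ((5 - 6) - 2)*5)**2 = (-4/3 + (-1 - 2)*5)**2 = (-4/3 - 3*5)**2 = (-4/3 - 15)**2 = (-49/3)**2 = 2401/9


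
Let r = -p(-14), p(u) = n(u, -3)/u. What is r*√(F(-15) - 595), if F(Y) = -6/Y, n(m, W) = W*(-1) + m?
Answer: -11*I*√14865/70 ≈ -19.159*I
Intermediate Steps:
n(m, W) = m - W (n(m, W) = -W + m = m - W)
p(u) = (3 + u)/u (p(u) = (u - 1*(-3))/u = (u + 3)/u = (3 + u)/u)
r = -11/14 (r = -(3 - 14)/(-14) = -(-1)*(-11)/14 = -1*11/14 = -11/14 ≈ -0.78571)
r*√(F(-15) - 595) = -11*√(-6/(-15) - 595)/14 = -11*√(-6*(-1/15) - 595)/14 = -11*√(⅖ - 595)/14 = -11*I*√14865/70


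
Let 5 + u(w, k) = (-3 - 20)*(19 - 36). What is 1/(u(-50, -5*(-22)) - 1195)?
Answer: -1/809 ≈ -0.0012361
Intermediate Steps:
u(w, k) = 386 (u(w, k) = -5 + (-3 - 20)*(19 - 36) = -5 - 23*(-17) = -5 + 391 = 386)
1/(u(-50, -5*(-22)) - 1195) = 1/(386 - 1195) = 1/(-809) = -1/809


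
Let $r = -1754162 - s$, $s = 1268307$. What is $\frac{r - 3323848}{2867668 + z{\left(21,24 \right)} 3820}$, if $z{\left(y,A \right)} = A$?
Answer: $- \frac{6346317}{2959348} \approx -2.1445$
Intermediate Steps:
$r = -3022469$ ($r = -1754162 - 1268307 = -3022469$)
$\frac{r - 3323848}{2867668 + z{\left(21,24 \right)} 3820} = \frac{-3022469 - 3323848}{2867668 + 24 \cdot 3820} = - \frac{6346317}{2867668 + 91680} = - \frac{6346317}{2959348}$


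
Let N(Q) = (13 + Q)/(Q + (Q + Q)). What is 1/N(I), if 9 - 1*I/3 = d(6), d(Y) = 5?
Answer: 36/25 ≈ 1.4400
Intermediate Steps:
I = 12 (I = 27 - 3*5 = 27 - 15 = 12)
N(Q) = (13 + Q)/(3*Q) (N(Q) = (13 + Q)/(Q + 2*Q) = (13 + Q)/((3*Q)) = (13 + Q)*(1/(3*Q)) = (13 + Q)/(3*Q))
1/N(I) = 1/((⅓)*(13 + 12)/12) = 1/((⅓)*(1/12)*25) = 1/(25/36) = 36/25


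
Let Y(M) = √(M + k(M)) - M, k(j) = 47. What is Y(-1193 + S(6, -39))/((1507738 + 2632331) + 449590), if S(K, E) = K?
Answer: 1187/4589659 + 2*I*√285/4589659 ≈ 0.00025863 + 7.3565e-6*I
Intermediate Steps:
Y(M) = √(47 + M) - M (Y(M) = √(M + 47) - M = √(47 + M) - M)
Y(-1193 + S(6, -39))/((1507738 + 2632331) + 449590) = (√(47 + (-1193 + 6)) - (-1193 + 6))/((1507738 + 2632331) + 449590) = (√(47 - 1187) - 1*(-1187))/(4140069 + 449590) = (√(-1140) + 1187)/4589659 = (2*I*√285 + 1187)*(1/4589659) = (1187 + 2*I*√285)*(1/4589659) = 1187/4589659 + 2*I*√285/4589659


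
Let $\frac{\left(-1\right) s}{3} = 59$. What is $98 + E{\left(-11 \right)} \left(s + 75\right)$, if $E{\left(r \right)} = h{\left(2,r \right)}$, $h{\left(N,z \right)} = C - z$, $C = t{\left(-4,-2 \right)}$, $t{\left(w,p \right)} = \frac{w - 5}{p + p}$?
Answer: $- \frac{2507}{2} \approx -1253.5$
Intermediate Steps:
$s = -177$ ($s = \left(-3\right) 59 = -177$)
$t{\left(w,p \right)} = \frac{-5 + w}{2 p}$
$C = \frac{9}{4}$ ($C = \frac{-5 - 4}{2 \left(-2\right)} = \frac{1}{2} \left(- \frac{1}{2}\right) \left(-9\right) = \frac{9}{4} \approx 2.25$)
$h{\left(N,z \right)} = \frac{9}{4} - z$
$E{\left(r \right)} = \frac{9}{4} - r$
$98 + E{\left(-11 \right)} \left(s + 75\right) = 98 + \left(\frac{9}{4} - -11\right) \left(-177 + 75\right) = 98 + \left(\frac{9}{4} + 11\right) \left(-102\right) = 98 + \frac{53}{4} \left(-102\right) = 98 - \frac{2703}{2} = - \frac{2507}{2}$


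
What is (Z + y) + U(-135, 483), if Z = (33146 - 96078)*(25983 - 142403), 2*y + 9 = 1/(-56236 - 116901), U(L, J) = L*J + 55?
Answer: 1268484470916613/173137 ≈ 7.3265e+9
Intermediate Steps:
U(L, J) = 55 + J*L (U(L, J) = J*L + 55 = 55 + J*L)
y = -779117/173137 (y = -9/2 + 1/(2*(-56236 - 116901)) = -9/2 + (½)/(-173137) = -9/2 + (½)*(-1/173137) = -9/2 - 1/346274 = -779117/173137 ≈ -4.5000)
Z = 7326543440 (Z = -62932*(-116420) = 7326543440)
(Z + y) + U(-135, 483) = (7326543440 - 779117/173137) + (55 + 483*(-135)) = 1268495750792163/173137 + (55 - 65205) = 1268495750792163/173137 - 65150 = 1268484470916613/173137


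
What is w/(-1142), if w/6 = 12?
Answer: -36/571 ≈ -0.063047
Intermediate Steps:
w = 72 (w = 6*12 = 72)
w/(-1142) = 72/(-1142) = 72*(-1/1142) = -36/571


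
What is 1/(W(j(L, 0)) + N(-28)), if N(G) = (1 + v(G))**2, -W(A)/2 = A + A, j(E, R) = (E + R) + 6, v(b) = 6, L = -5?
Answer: 1/45 ≈ 0.022222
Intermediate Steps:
j(E, R) = 6 + E + R
W(A) = -4*A (W(A) = -2*(A + A) = -4*A)
N(G) = 49 (N(G) = (1 + 6)**2 = 7**2 = 49)
1/(W(j(L, 0)) + N(-28)) = 1/(-4*(6 - 5 + 0) + 49) = 1/(-4*1 + 49) = 1/(-4 + 49) = 1/45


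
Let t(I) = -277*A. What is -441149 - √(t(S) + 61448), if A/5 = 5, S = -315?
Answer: -441149 - √54523 ≈ -4.4138e+5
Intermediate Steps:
A = 25 (A = 5*5 = 25)
t(I) = -6925 (t(I) = -277*25 = -6925)
-441149 - √(t(S) + 61448) = -441149 - √(-6925 + 61448) = -441149 - √54523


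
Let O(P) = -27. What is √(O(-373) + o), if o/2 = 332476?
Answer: 5*√26597 ≈ 815.43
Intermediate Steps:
o = 664952 (o = 2*332476 = 664952)
√(O(-373) + o) = √(-27 + 664952) = √664925 = 5*√26597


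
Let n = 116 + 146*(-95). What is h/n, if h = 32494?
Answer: -16247/6877 ≈ -2.3625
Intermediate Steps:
n = -13754 (n = 116 - 13870 = -13754)
h/n = 32494/(-13754) = 32494*(-1/13754) = -16247/6877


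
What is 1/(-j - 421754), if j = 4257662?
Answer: -1/4679416 ≈ -2.1370e-7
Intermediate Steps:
1/(-j - 421754) = 1/(-1*4257662 - 421754) = 1/(-4257662 - 421754) = 1/(-4679416) = -1/4679416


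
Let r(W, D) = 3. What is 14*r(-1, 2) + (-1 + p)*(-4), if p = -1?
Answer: 50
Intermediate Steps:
14*r(-1, 2) + (-1 + p)*(-4) = 14*3 + (-1 - 1)*(-4) = 42 - 2*(-4) = 42 + 8 = 50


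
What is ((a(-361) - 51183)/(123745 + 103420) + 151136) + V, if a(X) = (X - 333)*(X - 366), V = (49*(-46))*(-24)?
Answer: 9324396127/45433 ≈ 2.0523e+5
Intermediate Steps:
V = 54096 (V = -2254*(-24) = 54096)
a(X) = (-366 + X)*(-333 + X) (a(X) = (-333 + X)*(-366 + X) = (-366 + X)*(-333 + X))
((a(-361) - 51183)/(123745 + 103420) + 151136) + V = (((121878 + (-361)² - 699*(-361)) - 51183)/(123745 + 103420) + 151136) + 54096 = (((121878 + 130321 + 252339) - 51183)/227165 + 151136) + 54096 = ((504538 - 51183)*(1/227165) + 151136) + 54096 = (453355*(1/227165) + 151136) + 54096 = (90671/45433 + 151136) + 54096 = 6866652559/45433 + 54096 = 9324396127/45433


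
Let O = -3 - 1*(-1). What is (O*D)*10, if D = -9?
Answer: 180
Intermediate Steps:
O = -2 (O = -3 + 1 = -2)
(O*D)*10 = -2*(-9)*10 = 18*10 = 180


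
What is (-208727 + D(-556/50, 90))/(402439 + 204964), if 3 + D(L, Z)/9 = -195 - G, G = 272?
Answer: -212957/607403 ≈ -0.35060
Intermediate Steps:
D(L, Z) = -4230 (D(L, Z) = -27 + 9*(-195 - 1*272) = -27 + 9*(-195 - 272) = -27 + 9*(-467) = -27 - 4203 = -4230)
(-208727 + D(-556/50, 90))/(402439 + 204964) = (-208727 - 4230)/(402439 + 204964) = -212957/607403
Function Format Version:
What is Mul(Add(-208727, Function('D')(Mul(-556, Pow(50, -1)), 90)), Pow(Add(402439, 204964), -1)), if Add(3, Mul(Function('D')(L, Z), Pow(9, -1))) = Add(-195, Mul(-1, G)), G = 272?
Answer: Rational(-212957, 607403) ≈ -0.35060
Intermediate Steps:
Function('D')(L, Z) = -4230 (Function('D')(L, Z) = Add(-27, Mul(9, Add(-195, Mul(-1, 272)))) = Add(-27, Mul(9, Add(-195, -272))) = Add(-27, Mul(9, -467)) = Add(-27, -4203) = -4230)
Mul(Add(-208727, Function('D')(Mul(-556, Pow(50, -1)), 90)), Pow(Add(402439, 204964), -1)) = Mul(Add(-208727, -4230), Pow(Add(402439, 204964), -1)) = Mul(-212957, Pow(607403, -1)) = Mul(-212957, Rational(1, 607403)) = Rational(-212957, 607403)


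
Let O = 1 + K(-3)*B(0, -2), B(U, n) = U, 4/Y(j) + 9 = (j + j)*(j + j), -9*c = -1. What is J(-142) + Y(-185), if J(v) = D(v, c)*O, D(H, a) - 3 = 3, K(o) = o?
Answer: 821350/136891 ≈ 6.0000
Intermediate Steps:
c = 1/9 (c = -1/9*(-1) = 1/9 ≈ 0.11111)
Y(j) = 4/(-9 + 4*j**2) (Y(j) = 4/(-9 + (j + j)*(j + j)) = 4/(-9 + (2*j)*(2*j)) = 4/(-9 + 4*j**2))
D(H, a) = 6 (D(H, a) = 3 + 3 = 6)
O = 1 (O = 1 - 3*0 = 1 + 0 = 1)
J(v) = 6 (J(v) = 6*1 = 6)
J(-142) + Y(-185) = 6 + 4/(-9 + 4*(-185)**2) = 6 + 4/(-9 + 4*34225) = 6 + 4/(-9 + 136900) = 6 + 4/136891 = 821350/136891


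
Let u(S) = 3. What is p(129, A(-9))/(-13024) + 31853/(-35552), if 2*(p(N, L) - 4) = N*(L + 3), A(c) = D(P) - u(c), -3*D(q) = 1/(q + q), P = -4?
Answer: -1715253/1913344 ≈ -0.89647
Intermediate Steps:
D(q) = -1/(6*q) (D(q) = -1/(3*(q + q)) = -1/(2*q)/3 = -1/(6*q))
A(c) = -71/24 (A(c) = -⅙/(-4) - 1*3 = -⅙*(-¼) - 3 = 1/24 - 3 = -71/24)
p(N, L) = 4 + N*(3 + L)/2 (p(N, L) = 4 + (N*(L + 3))/2 = 4 + (N*(3 + L))/2 = 4 + N*(3 + L)/2)
p(129, A(-9))/(-13024) + 31853/(-35552) = (4 + (3/2)*129 + (½)*(-71/24)*129)/(-13024) + 31853/(-35552) = (4 + 387/2 - 3053/16)*(-1/13024) + 31853*(-1/35552) = (107/16)*(-1/13024) - 31853/35552 = -107/208384 - 31853/35552 = -1715253/1913344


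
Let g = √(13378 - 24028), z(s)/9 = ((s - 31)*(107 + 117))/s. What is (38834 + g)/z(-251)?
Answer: 4873667/284256 + 1255*I*√426/568512 ≈ 17.145 + 0.045563*I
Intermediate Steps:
z(s) = 9*(-6944 + 224*s)/s (z(s) = 9*(((s - 31)*(107 + 117))/s) = 9*(((-31 + s)*224)/s) = 9*((-6944 + 224*s)/s) = 9*(-6944 + 224*s)/s)
g = 5*I*√426 (g = √(-10650) = 5*I*√426 ≈ 103.2*I)
(38834 + g)/z(-251) = (38834 + 5*I*√426)/(2016 - 62496/(-251)) = (38834 + 5*I*√426)/(2016 - 62496*(-1/251)) = (38834 + 5*I*√426)/(2016 + 62496/251) = (38834 + 5*I*√426)/(568512/251) = (38834 + 5*I*√426)*(251/568512) = 4873667/284256 + 1255*I*√426/568512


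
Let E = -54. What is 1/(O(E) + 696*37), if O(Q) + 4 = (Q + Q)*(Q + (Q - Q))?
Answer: 1/31580 ≈ 3.1666e-5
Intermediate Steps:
O(Q) = -4 + 2*Q² (O(Q) = -4 + (Q + Q)*(Q + (Q - Q)) = -4 + (2*Q)*(Q + 0) = -4 + (2*Q)*Q = -4 + 2*Q²)
1/(O(E) + 696*37) = 1/((-4 + 2*(-54)²) + 696*37) = 1/((-4 + 2*2916) + 25752) = 1/((-4 + 5832) + 25752) = 1/(5828 + 25752) = 1/31580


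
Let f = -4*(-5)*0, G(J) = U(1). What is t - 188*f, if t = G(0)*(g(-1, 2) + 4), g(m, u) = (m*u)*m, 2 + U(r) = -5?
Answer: -42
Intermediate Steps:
U(r) = -7 (U(r) = -2 - 5 = -7)
G(J) = -7
g(m, u) = u*m**2
f = 0 (f = 20*0 = 0)
t = -42 (t = -7*(2*(-1)**2 + 4) = -7*(2*1 + 4) = -7*(2 + 4) = -7*6 = -42)
t - 188*f = -42 - 188*0 = -42 + 0 = -42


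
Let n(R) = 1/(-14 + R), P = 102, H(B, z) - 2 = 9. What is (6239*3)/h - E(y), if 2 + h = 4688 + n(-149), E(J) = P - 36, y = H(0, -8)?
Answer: -47361051/763817 ≈ -62.006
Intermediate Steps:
H(B, z) = 11 (H(B, z) = 2 + 9 = 11)
y = 11
E(J) = 66 (E(J) = 102 - 36 = 66)
h = 763817/163 (h = -2 + (4688 + 1/(-14 - 149)) = -2 + (4688 + 1/(-163)) = -2 + (4688 - 1/163) = -2 + 764143/163 = 763817/163 ≈ 4686.0)
(6239*3)/h - E(y) = (6239*3)/(763817/163) - 1*66 = 18717*(163/763817) - 66 = 3050871/763817 - 66 = -47361051/763817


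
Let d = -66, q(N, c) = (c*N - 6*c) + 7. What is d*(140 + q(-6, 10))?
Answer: -1782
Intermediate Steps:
q(N, c) = 7 - 6*c + N*c (q(N, c) = (N*c - 6*c) + 7 = (-6*c + N*c) + 7 = 7 - 6*c + N*c)
d*(140 + q(-6, 10)) = -66*(140 + (7 - 6*10 - 6*10)) = -66*(140 + (7 - 60 - 60)) = -66*(140 - 113) = -66*27 = -1782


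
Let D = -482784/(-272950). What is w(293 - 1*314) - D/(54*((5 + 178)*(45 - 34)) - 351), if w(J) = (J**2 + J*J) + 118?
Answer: 4929067494536/4929067575 ≈ 1000.0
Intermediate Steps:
w(J) = 118 + 2*J**2 (w(J) = (J**2 + J**2) + 118 = 2*J**2 + 118 = 118 + 2*J**2)
D = 241392/136475 (D = -482784*(-1/272950) = 241392/136475 ≈ 1.7688)
w(293 - 1*314) - D/(54*((5 + 178)*(45 - 34)) - 351) = (118 + 2*(293 - 1*314)**2) - 241392/(136475*(54*((5 + 178)*(45 - 34)) - 351)) = (118 + 2*(293 - 314)**2) - 241392/(136475*(54*(183*11) - 351)) = (118 + 2*(-21)**2) - 241392/(136475*(54*2013 - 351)) = (118 + 2*441) - 241392/(136475*(108702 - 351)) = (118 + 882) - 241392/(136475*108351) = 1000 - 241392/(136475*108351) = 1000 - 1*80464/4929067575 = 1000 - 80464/4929067575 = 4929067494536/4929067575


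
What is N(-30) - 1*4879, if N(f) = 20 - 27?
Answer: -4886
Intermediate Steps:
N(f) = -7
N(-30) - 1*4879 = -7 - 1*4879 = -7 - 4879 = -4886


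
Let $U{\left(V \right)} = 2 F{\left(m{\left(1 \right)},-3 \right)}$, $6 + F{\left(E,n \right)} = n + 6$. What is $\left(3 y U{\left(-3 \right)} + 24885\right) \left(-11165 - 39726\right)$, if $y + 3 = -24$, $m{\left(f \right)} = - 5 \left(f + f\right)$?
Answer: $-1291155561$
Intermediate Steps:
$m{\left(f \right)} = - 10 f$ ($m{\left(f \right)} = - 5 \cdot 2 f = - 10 f$)
$F{\left(E,n \right)} = n$ ($F{\left(E,n \right)} = -6 + \left(n + 6\right) = -6 + \left(6 + n\right) = n$)
$y = -27$ ($y = -3 - 24 = -27$)
$U{\left(V \right)} = -6$ ($U{\left(V \right)} = 2 \left(-3\right) = -6$)
$\left(3 y U{\left(-3 \right)} + 24885\right) \left(-11165 - 39726\right) = \left(3 \left(-27\right) \left(-6\right) + 24885\right) \left(-11165 - 39726\right) = \left(\left(-81\right) \left(-6\right) + 24885\right) \left(-50891\right) = \left(486 + 24885\right) \left(-50891\right) = 25371 \left(-50891\right) = -1291155561$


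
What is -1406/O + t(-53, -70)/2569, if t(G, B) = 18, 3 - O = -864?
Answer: -3596408/2227323 ≈ -1.6147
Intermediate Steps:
O = 867 (O = 3 - 1*(-864) = 3 + 864 = 867)
-1406/O + t(-53, -70)/2569 = -1406/867 + 18/2569 = -3596408/2227323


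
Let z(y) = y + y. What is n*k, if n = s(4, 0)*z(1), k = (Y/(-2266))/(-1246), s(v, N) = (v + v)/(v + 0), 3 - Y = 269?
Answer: -38/100837 ≈ -0.00037685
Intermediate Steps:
Y = -266 (Y = 3 - 1*269 = 3 - 269 = -266)
s(v, N) = 2 (s(v, N) = (2*v)/v = 2)
z(y) = 2*y
k = -19/201674 (k = -266/(-2266)/(-1246) = -266*(-1/2266)*(-1/1246) = (133/1133)*(-1/1246) = -19/201674 ≈ -9.4211e-5)
n = 4 (n = 2*(2*1) = 2*2 = 4)
n*k = 4*(-19/201674) = -38/100837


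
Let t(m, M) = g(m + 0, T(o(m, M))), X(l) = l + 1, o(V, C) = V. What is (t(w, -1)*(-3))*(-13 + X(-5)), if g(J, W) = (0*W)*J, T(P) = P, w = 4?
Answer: 0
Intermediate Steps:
X(l) = 1 + l
g(J, W) = 0 (g(J, W) = 0*J = 0)
t(m, M) = 0
(t(w, -1)*(-3))*(-13 + X(-5)) = (0*(-3))*(-13 + (1 - 5)) = 0*(-13 - 4) = 0*(-17) = 0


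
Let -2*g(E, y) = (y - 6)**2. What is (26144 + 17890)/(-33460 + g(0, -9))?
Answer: -88068/67145 ≈ -1.3116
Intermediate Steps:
g(E, y) = -(-6 + y)**2/2 (g(E, y) = -(y - 6)**2/2 = -(-6 + y)**2/2)
(26144 + 17890)/(-33460 + g(0, -9)) = (26144 + 17890)/(-33460 - (-6 - 9)**2/2) = 44034/(-33460 - 1/2*(-15)**2) = 44034/(-33460 - 1/2*225) = 44034/(-33460 - 225/2) = 44034/(-67145/2) = 44034*(-2/67145) = -88068/67145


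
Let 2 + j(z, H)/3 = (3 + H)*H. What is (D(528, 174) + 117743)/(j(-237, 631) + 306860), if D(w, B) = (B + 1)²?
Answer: 18546/188377 ≈ 0.098451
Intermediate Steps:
j(z, H) = -6 + 3*H*(3 + H) (j(z, H) = -6 + 3*((3 + H)*H) = -6 + 3*(H*(3 + H)) = -6 + 3*H*(3 + H))
D(w, B) = (1 + B)²
(D(528, 174) + 117743)/(j(-237, 631) + 306860) = ((1 + 174)² + 117743)/((-6 + 3*631² + 9*631) + 306860) = (175² + 117743)/((-6 + 3*398161 + 5679) + 306860) = (30625 + 117743)/((-6 + 1194483 + 5679) + 306860) = 148368/(1200156 + 306860) = 148368/1507016 = 148368*(1/1507016) = 18546/188377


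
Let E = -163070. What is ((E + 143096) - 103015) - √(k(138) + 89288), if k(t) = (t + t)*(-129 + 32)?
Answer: -122989 - 2*√15629 ≈ -1.2324e+5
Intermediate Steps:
k(t) = -194*t (k(t) = (2*t)*(-97) = -194*t)
((E + 143096) - 103015) - √(k(138) + 89288) = ((-163070 + 143096) - 103015) - √(-194*138 + 89288) = (-19974 - 103015) - √(-26772 + 89288) = -122989 - √62516 = -122989 - 2*√15629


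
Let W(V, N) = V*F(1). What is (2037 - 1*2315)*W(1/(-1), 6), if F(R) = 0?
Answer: 0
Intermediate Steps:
W(V, N) = 0 (W(V, N) = V*0 = 0)
(2037 - 1*2315)*W(1/(-1), 6) = (2037 - 1*2315)*0 = (2037 - 2315)*0 = -278*0 = 0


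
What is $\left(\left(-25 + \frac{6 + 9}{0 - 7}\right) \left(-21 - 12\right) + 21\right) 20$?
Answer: $\frac{128340}{7} \approx 18334.0$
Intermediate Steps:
$\left(\left(-25 + \frac{6 + 9}{0 - 7}\right) \left(-21 - 12\right) + 21\right) 20 = \left(\left(-25 + \frac{15}{-7}\right) \left(-21 - 12\right) + 21\right) 20 = \left(\left(-25 + 15 \left(- \frac{1}{7}\right)\right) \left(-21 - 12\right) + 21\right) 20 = \left(\left(-25 - \frac{15}{7}\right) \left(-33\right) + 21\right) 20 = \left(\left(- \frac{190}{7}\right) \left(-33\right) + 21\right) 20 = \left(\frac{6270}{7} + 21\right) 20 = \frac{6417}{7} \cdot 20 = \frac{128340}{7}$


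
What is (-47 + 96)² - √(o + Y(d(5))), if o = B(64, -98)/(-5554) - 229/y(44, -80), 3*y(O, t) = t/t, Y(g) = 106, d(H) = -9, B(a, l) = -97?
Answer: 2401 - I*√17921519458/5554 ≈ 2401.0 - 24.104*I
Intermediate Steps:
y(O, t) = ⅓ (y(O, t) = (t/t)/3 = (⅓)*1 = ⅓)
o = -3815501/5554 (o = -97/(-5554) - 229/⅓ = -97*(-1/5554) - 229*3 = 97/5554 - 687 = -3815501/5554 ≈ -686.98)
(-47 + 96)² - √(o + Y(d(5))) = (-47 + 96)² - √(-3815501/5554 + 106) = 49² - √(-3226777/5554) = 2401 - I*√17921519458/5554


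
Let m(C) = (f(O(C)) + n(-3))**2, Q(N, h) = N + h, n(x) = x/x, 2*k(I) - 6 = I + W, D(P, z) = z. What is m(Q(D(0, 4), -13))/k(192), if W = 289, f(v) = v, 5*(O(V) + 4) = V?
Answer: 1152/12175 ≈ 0.094620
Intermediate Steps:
O(V) = -4 + V/5
k(I) = 295/2 + I/2 (k(I) = 3 + (I + 289)/2 = 3 + (289 + I)/2 = 3 + (289/2 + I/2) = 295/2 + I/2)
n(x) = 1
m(C) = (-3 + C/5)**2 (m(C) = ((-4 + C/5) + 1)**2 = (-3 + C/5)**2)
m(Q(D(0, 4), -13))/k(192) = ((-15 + (4 - 13))**2/25)/(295/2 + (1/2)*192) = ((-15 - 9)**2/25)/(295/2 + 96) = ((1/25)*(-24)**2)/(487/2) = ((1/25)*576)*(2/487) = (576/25)*(2/487) = 1152/12175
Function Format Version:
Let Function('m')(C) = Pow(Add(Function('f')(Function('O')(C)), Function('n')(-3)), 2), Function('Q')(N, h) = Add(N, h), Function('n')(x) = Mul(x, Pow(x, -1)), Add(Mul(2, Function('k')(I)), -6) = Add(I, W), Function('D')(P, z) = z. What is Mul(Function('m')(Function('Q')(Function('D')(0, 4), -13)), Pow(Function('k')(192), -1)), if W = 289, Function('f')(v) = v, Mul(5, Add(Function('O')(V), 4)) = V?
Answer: Rational(1152, 12175) ≈ 0.094620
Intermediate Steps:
Function('O')(V) = Add(-4, Mul(Rational(1, 5), V))
Function('k')(I) = Add(Rational(295, 2), Mul(Rational(1, 2), I)) (Function('k')(I) = Add(3, Mul(Rational(1, 2), Add(I, 289))) = Add(3, Mul(Rational(1, 2), Add(289, I))) = Add(3, Add(Rational(289, 2), Mul(Rational(1, 2), I))) = Add(Rational(295, 2), Mul(Rational(1, 2), I)))
Function('n')(x) = 1
Function('m')(C) = Pow(Add(-3, Mul(Rational(1, 5), C)), 2) (Function('m')(C) = Pow(Add(Add(-4, Mul(Rational(1, 5), C)), 1), 2) = Pow(Add(-3, Mul(Rational(1, 5), C)), 2))
Mul(Function('m')(Function('Q')(Function('D')(0, 4), -13)), Pow(Function('k')(192), -1)) = Mul(Mul(Rational(1, 25), Pow(Add(-15, Add(4, -13)), 2)), Pow(Add(Rational(295, 2), Mul(Rational(1, 2), 192)), -1)) = Mul(Mul(Rational(1, 25), Pow(Add(-15, -9), 2)), Pow(Add(Rational(295, 2), 96), -1)) = Mul(Mul(Rational(1, 25), Pow(-24, 2)), Pow(Rational(487, 2), -1)) = Mul(Mul(Rational(1, 25), 576), Rational(2, 487)) = Mul(Rational(576, 25), Rational(2, 487)) = Rational(1152, 12175)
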